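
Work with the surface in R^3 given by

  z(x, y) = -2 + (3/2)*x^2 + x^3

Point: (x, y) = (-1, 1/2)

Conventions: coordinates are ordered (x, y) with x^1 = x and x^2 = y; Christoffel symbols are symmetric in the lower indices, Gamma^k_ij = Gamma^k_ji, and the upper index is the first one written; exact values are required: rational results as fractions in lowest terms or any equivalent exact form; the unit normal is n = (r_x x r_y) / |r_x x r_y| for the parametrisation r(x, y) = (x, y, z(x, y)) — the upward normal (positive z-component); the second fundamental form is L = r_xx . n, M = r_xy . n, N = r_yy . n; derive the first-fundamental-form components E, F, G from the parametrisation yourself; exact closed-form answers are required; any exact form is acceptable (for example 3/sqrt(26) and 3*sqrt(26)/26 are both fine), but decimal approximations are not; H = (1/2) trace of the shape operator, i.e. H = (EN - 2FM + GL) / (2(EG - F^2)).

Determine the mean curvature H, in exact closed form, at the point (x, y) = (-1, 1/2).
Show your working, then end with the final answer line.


z_x = 0, z_y = 0, z_xx = -3, z_xy = 0, z_yy = 0
E = 1, F = 0, G = 1; answer radicand W^2 = 1
unnormalised second-form numerators: l = -3, m = 0, n = 0; L = l/sqrt(1), and similarly M = m/sqrt(W^2), N = n/sqrt(W^2)
H = (E*n - 2*F*m + G*l) / (2*(EG - F^2)*sqrt(W^2)); E*n - 2*F*m + G*l = -3, EG - F^2 = 1, so H = (-3/2)/sqrt(1)

Answer: H = -3/2


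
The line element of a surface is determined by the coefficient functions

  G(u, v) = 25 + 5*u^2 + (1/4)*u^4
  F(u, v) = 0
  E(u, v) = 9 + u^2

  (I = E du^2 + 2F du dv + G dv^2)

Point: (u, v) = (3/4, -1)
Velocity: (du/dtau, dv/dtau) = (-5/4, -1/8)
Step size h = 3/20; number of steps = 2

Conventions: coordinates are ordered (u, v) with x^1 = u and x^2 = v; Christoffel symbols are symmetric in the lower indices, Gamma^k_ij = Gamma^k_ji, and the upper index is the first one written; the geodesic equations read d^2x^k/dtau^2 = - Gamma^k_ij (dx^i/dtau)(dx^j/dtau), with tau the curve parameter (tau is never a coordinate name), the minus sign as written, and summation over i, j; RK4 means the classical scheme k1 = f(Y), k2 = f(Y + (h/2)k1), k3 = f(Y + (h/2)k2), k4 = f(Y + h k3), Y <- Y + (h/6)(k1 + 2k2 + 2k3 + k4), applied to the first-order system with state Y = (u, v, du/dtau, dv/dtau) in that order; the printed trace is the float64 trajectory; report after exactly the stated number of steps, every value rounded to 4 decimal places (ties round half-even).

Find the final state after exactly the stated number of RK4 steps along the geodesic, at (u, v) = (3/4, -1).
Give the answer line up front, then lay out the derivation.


Answer: u = 0.3705, v = -1.0392, du/dtau = -1.2772, dv/dtau = -0.1357

f(Y) = (du/dtau, dv/dtau, -Gamma^u_ij Y'^i Y'^j, -Gamma^v_ij Y'^i Y'^j) with the Gammas evaluated at the stage position; h = 0.150000; intermediate values shown to 6 dp
step 0: u = 0.7500, v = -1.0000, du/dtau = -1.2500, dv/dtau = -0.1250
step 1:
  k1: at (u, v) = (0.750000, -1.000000), (du/dtau, dv/dtau) = (-1.250000, -0.125000); Gamma_uuu = 0.078431, Gamma_uuv = 0.000000, Gamma_uvv = -0.414216, Gamma_vuu = 0.000000, Gamma_vuv = 0.142012, Gamma_vvv = 0.000000; k1 = (-1.250000, -0.125000, -0.116077, -0.044379)
  k2: at (u, v) = (0.656250, -1.009375), (du/dtau, dv/dtau) = (-1.258706, -0.128328); Gamma_uuu = 0.069587, Gamma_uuv = 0.000000, Gamma_uvv = -0.362918, Gamma_vuu = 0.000000, Gamma_vuv = 0.125831, Gamma_vvv = 0.000000; k2 = (-1.258706, -0.128328, -0.104273, -0.040650)
  k3: at (u, v) = (0.655597, -1.009625), (du/dtau, dv/dtau) = (-1.257820, -0.128049); Gamma_uuu = 0.069524, Gamma_uuv = 0.000000, Gamma_uvv = -0.362560, Gamma_vuu = 0.000000, Gamma_vuv = 0.125716, Gamma_vvv = 0.000000; k3 = (-1.257820, -0.128049, -0.104050, -0.040496)
  k4: at (u, v) = (0.561327, -1.019207), (du/dtau, dv/dtau) = (-1.265607, -0.131074); Gamma_uuu = 0.060260, Gamma_uuv = 0.000000, Gamma_uvv = -0.310793, Gamma_vuu = 0.000000, Gamma_vuv = 0.108836, Gamma_vvv = 0.000000; k4 = (-1.265607, -0.131074, -0.091183, -0.036109)
  Y <- Y + (h/6)(k1 + 2k2 + 2k3 + k4): u = 0.5613, v = -1.0192, du/dtau = -1.2656, dv/dtau = -0.1311
step 2:
  k1: at (u, v) = (0.561284, -1.019221), (du/dtau, dv/dtau) = (-1.265598, -0.131070); Gamma_uuu = 0.060256, Gamma_uuv = 0.000000, Gamma_uvv = -0.310770, Gamma_vuu = 0.000000, Gamma_vuv = 0.108828, Gamma_vvv = 0.000000; k1 = (-1.265598, -0.131070, -0.091175, -0.036105)
  k2: at (u, v) = (0.466364, -1.029051), (du/dtau, dv/dtau) = (-1.272436, -0.133777); Gamma_uuu = 0.050595, Gamma_uuv = 0.000000, Gamma_uvv = -0.258480, Gamma_vuu = 0.000000, Gamma_vuv = 0.091287, Gamma_vvv = 0.000000; k2 = (-1.272436, -0.133777, -0.077293, -0.031078)
  k3: at (u, v) = (0.465851, -1.029254), (du/dtau, dv/dtau) = (-1.271395, -0.133400); Gamma_uuu = 0.050542, Gamma_uuv = 0.000000, Gamma_uvv = -0.258197, Gamma_vuu = 0.000000, Gamma_vuv = 0.091191, Gamma_vvv = 0.000000; k3 = (-1.271395, -0.133400, -0.077104, -0.030933)
  k4: at (u, v) = (0.370574, -1.039231), (du/dtau, dv/dtau) = (-1.277163, -0.135709); Gamma_uuu = 0.040556, Gamma_uuv = 0.000000, Gamma_uvv = -0.205565, Gamma_vuu = 0.000000, Gamma_vuv = 0.073111, Gamma_vvv = 0.000000; k4 = (-1.277163, -0.135709, -0.062367, -0.025344)
  Y <- Y + (h/6)(k1 + 2k2 + 2k3 + k4): u = 0.3705, v = -1.0392, du/dtau = -1.2772, dv/dtau = -0.1357


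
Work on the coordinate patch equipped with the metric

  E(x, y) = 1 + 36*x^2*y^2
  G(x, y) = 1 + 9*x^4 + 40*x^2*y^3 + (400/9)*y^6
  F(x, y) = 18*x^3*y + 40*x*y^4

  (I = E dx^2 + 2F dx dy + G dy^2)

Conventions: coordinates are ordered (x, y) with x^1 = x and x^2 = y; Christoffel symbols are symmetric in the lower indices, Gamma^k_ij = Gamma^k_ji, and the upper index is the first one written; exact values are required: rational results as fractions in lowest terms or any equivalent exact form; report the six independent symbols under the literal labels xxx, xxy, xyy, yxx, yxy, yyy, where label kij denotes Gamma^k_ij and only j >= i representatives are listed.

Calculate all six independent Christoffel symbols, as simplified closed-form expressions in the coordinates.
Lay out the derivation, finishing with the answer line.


E = 1 + 36*x^2*y^2; F = 18*x^3*y + 40*x*y^4; G = 1 + 9*x^4 + 40*x^2*y^3 + (400/9)*y^6
Gamma^k_ij = (1/2) g^{kl} (d_i g_jl + d_j g_il - d_l g_ij), with g^inv = (1/(EG-F^2)) [[G, -F], [-F, E]]
first partials: E_x = 72*x*y^2, E_y = 72*x^2*y, F_x = 54*x^2*y + 40*y^4, F_y = 18*x^3 + 160*x*y^3, G_x = 36*x^3 + 80*x*y^3, G_y = 120*x^2*y^2 + (800/3)*y^5
D = EG - F^2 = 1 + 36*x^2*y^2 + 9*x^4 + 40*x^2*y^3 + (400/9)*y^6
expanded: Gamma^x_xx = (G E_x - 2F F_x + F E_y)/(2D), Gamma^x_xy = (G E_y - F G_x)/(2D), Gamma^x_yy = (2G F_y - G G_x - F G_y)/(2D), Gamma^y_xx = (2E F_x - E E_y - F E_x)/(2D), Gamma^y_xy = (E G_x - F E_y)/(2D), Gamma^y_yy = (E G_y - 2F F_y + F G_x)/(2D); substitute and cancel common factors

Answer: Gamma_xxx = 324*x*y^2/(81*x^4 + 360*x^2*y^3 + 324*x^2*y^2 + 400*y^6 + 9), Gamma_xxy = 324*x^2*y/(81*x^4 + 360*x^2*y^3 + 324*x^2*y^2 + 400*y^6 + 9), Gamma_xyy = 1080*x*y^3/(81*x^4 + 360*x^2*y^3 + 324*x^2*y^2 + 400*y^6 + 9), Gamma_yxx = (162*x^2*y + 360*y^4)/(81*x^4 + 360*x^2*y^3 + 324*x^2*y^2 + 400*y^6 + 9), Gamma_yxy = (162*x^3 + 360*x*y^3)/(81*x^4 + 360*x^2*y^3 + 324*x^2*y^2 + 400*y^6 + 9), Gamma_yyy = (540*x^2*y^2 + 1200*y^5)/(81*x^4 + 360*x^2*y^3 + 324*x^2*y^2 + 400*y^6 + 9)


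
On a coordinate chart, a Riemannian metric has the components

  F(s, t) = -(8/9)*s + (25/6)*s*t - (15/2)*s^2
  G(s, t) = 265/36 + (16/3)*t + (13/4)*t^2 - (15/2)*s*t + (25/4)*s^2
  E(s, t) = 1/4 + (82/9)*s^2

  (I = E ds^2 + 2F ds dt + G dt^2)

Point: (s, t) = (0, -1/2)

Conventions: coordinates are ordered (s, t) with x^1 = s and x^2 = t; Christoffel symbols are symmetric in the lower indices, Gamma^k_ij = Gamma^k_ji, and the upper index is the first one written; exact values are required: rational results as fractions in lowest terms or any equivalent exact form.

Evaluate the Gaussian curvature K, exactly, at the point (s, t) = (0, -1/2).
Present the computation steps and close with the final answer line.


E = 1/4, F = 0, G = 793/144, EG - F^2 = 793/576 at the point
E_s = 0, E_t = 0, F_s = -107/36, F_t = 0, G_s = 15/4, G_t = 25/12
E_tt = 0, F_st = 25/6, G_ss = 25/2
The intrinsic route: Brioschi's K = (det M1 - det M2)/(EG - F^2)^2.
M1 = [[-E_tt/2 + F_st - G_ss/2, E_s/2, F_s - E_t/2], [F_t - G_s/2, E, F], [G_t/2, F, G]] = [[-25/12, 0, -107/36], [-15/8, 1/4, 0], [25/24, 0, 793/144]]; det M1 = -4825/2304
M2 = [[0, E_t/2, G_s/2], [E_t/2, E, F], [G_s/2, F, G]] = [[0, 0, 15/8], [0, 1/4, 0], [15/8, 0, 793/144]]; det M2 = -225/256
det M1 - det M2 = -175/144; K = -175/144 / (793/576)^2 = -403200/628849

Answer: K = -403200/628849


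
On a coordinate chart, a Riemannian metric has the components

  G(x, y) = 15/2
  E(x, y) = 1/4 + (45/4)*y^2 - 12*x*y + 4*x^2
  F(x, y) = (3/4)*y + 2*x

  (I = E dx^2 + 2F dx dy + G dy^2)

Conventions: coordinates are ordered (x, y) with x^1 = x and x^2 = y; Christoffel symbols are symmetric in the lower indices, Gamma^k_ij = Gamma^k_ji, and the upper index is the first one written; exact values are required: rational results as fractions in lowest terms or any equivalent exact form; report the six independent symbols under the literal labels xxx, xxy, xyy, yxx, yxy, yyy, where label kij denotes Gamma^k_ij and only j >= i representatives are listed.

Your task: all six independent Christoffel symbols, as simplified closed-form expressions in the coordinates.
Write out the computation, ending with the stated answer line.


E = 1/4 + (45/4)*y^2 - 12*x*y + 4*x^2; F = (3/4)*y + 2*x; G = 15/2
Gamma^k_ij = (1/2) g^{kl} (d_i g_jl + d_j g_il - d_l g_ij), with g^inv = (1/(EG-F^2)) [[G, -F], [-F, E]]
first partials: E_x = -12*y + 8*x, E_y = (45/2)*y - 12*x, F_x = 2, F_y = 3/4, G_x = 0, G_y = 0
D = EG - F^2 = 15/8 + (1341/16)*y^2 - 93*x*y + 26*x^2
expanded: Gamma^x_xx = (G E_x - 2F F_x + F E_y)/(2D), Gamma^x_xy = (G E_y - F G_x)/(2D), Gamma^x_yy = (2G F_y - G G_x - F G_y)/(2D), Gamma^y_xx = (2E F_x - E E_y - F E_x)/(2D), Gamma^y_xy = (E G_x - F E_y)/(2D), Gamma^y_yy = (E G_y - 2F F_y + F G_x)/(2D); substitute and cancel common factors

Answer: Gamma_xxx = (-192*x^2 + 288*x*y + 416*x + 135*y^2 - 744*y)/(416*x^2 - 1488*x*y + 1341*y^2 + 30), Gamma_xxy = (-720*x + 1350*y)/(416*x^2 - 1488*x*y + 1341*y^2 + 30), Gamma_xyy = 90/(416*x^2 - 1488*x*y + 1341*y^2 + 30), Gamma_yxx = (384*x^3 - 1872*x^2*y + 3240*x*y^2 - 240*x*y + 24*x - 2025*y^3 + 432*y^2 - 45*y + 8)/(416*x^2 - 1488*x*y + 1341*y^2 + 30), Gamma_yxy = (192*x^2 - 288*x*y - 135*y^2)/(416*x^2 - 1488*x*y + 1341*y^2 + 30), Gamma_yyy = (-24*x - 9*y)/(416*x^2 - 1488*x*y + 1341*y^2 + 30)


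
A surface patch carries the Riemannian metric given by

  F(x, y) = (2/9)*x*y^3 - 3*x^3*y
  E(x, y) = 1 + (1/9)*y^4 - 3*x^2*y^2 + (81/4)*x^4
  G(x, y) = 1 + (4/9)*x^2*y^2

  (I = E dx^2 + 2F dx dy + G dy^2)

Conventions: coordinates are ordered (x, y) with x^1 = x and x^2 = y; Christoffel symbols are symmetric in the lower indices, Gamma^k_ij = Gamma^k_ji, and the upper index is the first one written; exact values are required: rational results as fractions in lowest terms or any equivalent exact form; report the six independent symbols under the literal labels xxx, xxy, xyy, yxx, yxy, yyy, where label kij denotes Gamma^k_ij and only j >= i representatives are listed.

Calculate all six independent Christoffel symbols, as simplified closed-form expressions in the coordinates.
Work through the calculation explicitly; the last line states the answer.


E = 1 + (1/9)*y^4 - 3*x^2*y^2 + (81/4)*x^4; F = (2/9)*x*y^3 - 3*x^3*y; G = 1 + (4/9)*x^2*y^2
Gamma^k_ij = (1/2) g^{kl} (d_i g_jl + d_j g_il - d_l g_ij), with g^inv = (1/(EG-F^2)) [[G, -F], [-F, E]]
first partials: E_x = -6*x*y^2 + 81*x^3, E_y = (4/9)*y^3 - 6*x^2*y, F_x = (2/9)*y^3 - 9*x^2*y, F_y = (2/3)*x*y^2 - 3*x^3, G_x = (8/9)*x*y^2, G_y = (8/9)*x^2*y
D = EG - F^2 = 1 + (1/9)*y^4 - (23/9)*x^2*y^2 + (81/4)*x^4
expanded: Gamma^x_xx = (G E_x - 2F F_x + F E_y)/(2D), Gamma^x_xy = (G E_y - F G_x)/(2D), Gamma^x_yy = (2G F_y - G G_x - F G_y)/(2D), Gamma^y_xx = (2E F_x - E E_y - F E_x)/(2D), Gamma^y_xy = (E G_x - F E_y)/(2D), Gamma^y_yy = (E G_y - 2F F_y + F G_x)/(2D); substitute and cancel common factors

Answer: Gamma_xxx = (1458*x^3 - 108*x*y^2)/(729*x^4 - 92*x^2*y^2 + 4*y^4 + 36), Gamma_xxy = (-108*x^2*y + 8*y^3)/(729*x^4 - 92*x^2*y^2 + 4*y^4 + 36), Gamma_xyy = (-108*x^3 + 8*x*y^2)/(729*x^4 - 92*x^2*y^2 + 4*y^4 + 36), Gamma_yxx = -216*x^2*y/(729*x^4 - 92*x^2*y^2 + 4*y^4 + 36), Gamma_yxy = 16*x*y^2/(729*x^4 - 92*x^2*y^2 + 4*y^4 + 36), Gamma_yyy = 16*x^2*y/(729*x^4 - 92*x^2*y^2 + 4*y^4 + 36)


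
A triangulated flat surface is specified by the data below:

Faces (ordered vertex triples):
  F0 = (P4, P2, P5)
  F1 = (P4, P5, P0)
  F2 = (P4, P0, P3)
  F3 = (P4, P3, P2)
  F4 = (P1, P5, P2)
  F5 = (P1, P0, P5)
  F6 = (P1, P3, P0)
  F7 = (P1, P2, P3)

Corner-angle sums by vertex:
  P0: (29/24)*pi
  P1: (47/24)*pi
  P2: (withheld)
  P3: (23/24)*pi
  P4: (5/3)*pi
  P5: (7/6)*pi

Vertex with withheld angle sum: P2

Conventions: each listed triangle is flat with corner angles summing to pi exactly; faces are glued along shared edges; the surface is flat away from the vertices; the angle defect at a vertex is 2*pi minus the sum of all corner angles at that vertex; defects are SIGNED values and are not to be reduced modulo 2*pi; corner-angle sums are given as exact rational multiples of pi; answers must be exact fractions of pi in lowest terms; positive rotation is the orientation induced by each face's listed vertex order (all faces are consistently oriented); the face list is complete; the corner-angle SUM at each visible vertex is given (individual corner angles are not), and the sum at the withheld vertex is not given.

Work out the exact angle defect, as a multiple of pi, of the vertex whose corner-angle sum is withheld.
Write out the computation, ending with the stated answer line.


V = 6, E = 12, F = 8; chi = V - E + F = 2
Gauss-Bonnet: total defect = 2*pi*chi = 4*pi; visible defects sum to (73/24)*pi

Answer: defect(P2) = (23/24)*pi


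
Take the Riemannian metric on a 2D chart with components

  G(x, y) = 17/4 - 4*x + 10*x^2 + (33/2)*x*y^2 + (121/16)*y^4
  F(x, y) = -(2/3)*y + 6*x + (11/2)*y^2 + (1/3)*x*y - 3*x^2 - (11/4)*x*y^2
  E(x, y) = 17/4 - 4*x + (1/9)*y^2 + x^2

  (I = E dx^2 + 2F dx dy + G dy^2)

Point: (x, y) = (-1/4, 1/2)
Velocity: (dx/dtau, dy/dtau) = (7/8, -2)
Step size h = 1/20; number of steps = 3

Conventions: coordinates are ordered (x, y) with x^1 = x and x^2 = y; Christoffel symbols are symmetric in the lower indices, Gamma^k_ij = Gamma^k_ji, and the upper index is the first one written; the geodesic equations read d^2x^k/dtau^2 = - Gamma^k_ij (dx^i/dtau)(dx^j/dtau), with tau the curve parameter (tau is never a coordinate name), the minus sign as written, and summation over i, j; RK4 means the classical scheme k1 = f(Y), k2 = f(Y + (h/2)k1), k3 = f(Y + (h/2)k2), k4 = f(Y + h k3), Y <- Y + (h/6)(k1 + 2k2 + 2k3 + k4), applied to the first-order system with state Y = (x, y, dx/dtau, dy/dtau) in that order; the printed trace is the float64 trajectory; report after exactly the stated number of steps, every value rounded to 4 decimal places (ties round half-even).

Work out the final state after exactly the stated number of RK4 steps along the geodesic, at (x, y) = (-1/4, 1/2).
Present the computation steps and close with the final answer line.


f(Y) = (dx/dtau, dy/dtau, -Gamma^x_ij Y'^i Y'^j, -Gamma^y_ij Y'^i Y'^j) with the Gammas evaluated at the stage position; h = 0.050000; intermediate values shown to 6 dp
step 0: x = -0.2500, y = 0.5000, dx/dtau = 0.8750, dy/dtau = -2.0000
step 1:
  k1: at (x, y) = (-0.250000, 0.500000), (dx/dtau, dy/dtau) = (0.875000, -2.000000); Gamma_xxx = -0.298377, Gamma_xxy = -0.034186, Gamma_xyy = 1.485431, Gamma_yxx = 1.273372, Gamma_yxy = -0.461802, Gamma_yyy = 0.111739; k1 = (0.875000, -2.000000, -5.832930, -3.038188)
  k2: at (x, y) = (-0.228125, 0.450000), (dx/dtau, dy/dtau) = (0.729177, -2.075955); Gamma_xxx = -0.273261, Gamma_xxy = -0.050076, Gamma_xyy = 1.422403, Gamma_yxx = 1.289080, Gamma_yxy = -0.505007, Gamma_yyy = 0.107807; k2 = (0.729177, -2.075955, -6.136281, -2.678901)
  k3: at (x, y) = (-0.231771, 0.448101), (dx/dtau, dy/dtau) = (0.721593, -2.066973); Gamma_xxx = -0.264758, Gamma_xxy = -0.054334, Gamma_xyy = 1.425706, Gamma_yxx = 1.288292, Gamma_yxy = -0.513516, Gamma_yyy = 0.110054; k3 = (0.721593, -2.066973, -6.115374, -2.672834)
  k4: at (x, y) = (-0.213920, 0.396651), (dx/dtau, dy/dtau) = (0.569231, -2.133642); Gamma_xxx = -0.238116, Gamma_xxy = -0.072976, Gamma_xyy = 1.357327, Gamma_yxx = 1.301031, Gamma_yxy = -0.557510, Gamma_yyy = 0.109620; k4 = (0.569231, -2.133642, -6.279240, -2.274832)
  Y <- Y + (h/6)(k1 + 2k2 + 2k3 + k4): x = -0.2138, y = 0.3965, dx/dtau = 0.5699, dy/dtau = -2.1335
step 2:
  k1: at (x, y) = (-0.213785, 0.396504), (dx/dtau, dy/dtau) = (0.569871, -2.133471); Gamma_xxx = -0.238195, Gamma_xxy = -0.072948, Gamma_xyy = 1.357002, Gamma_yxx = 1.301094, Gamma_yxy = -0.557494, Gamma_yyy = 0.109564; k1 = (0.569871, -2.133471, -6.276691, -2.276845)
  k2: at (x, y) = (-0.199538, 0.343167), (dx/dtau, dy/dtau) = (0.412954, -2.190392); Gamma_xxx = -0.211222, Gamma_xxy = -0.093390, Gamma_xyy = 1.281697, Gamma_yxx = 1.310911, Gamma_yxy = -0.601102, Gamma_yyy = 0.112034; k2 = (0.412954, -2.190392, -6.282274, -1.848499)
  k3: at (x, y) = (-0.203461, 0.341744), (dx/dtau, dy/dtau) = (0.412814, -2.179683); Gamma_xxx = -0.203241, Gamma_xxy = -0.098218, Gamma_xyy = 1.285737, Gamma_yxx = 1.309531, Gamma_yxy = -0.608675, Gamma_yyy = 0.115340; k3 = (0.412814, -2.179683, -6.250679, -1.866525)
  k4: at (x, y) = (-0.193145, 0.287520), (dx/dtau, dy/dtau) = (0.257337, -2.226797); Gamma_xxx = -0.177649, Gamma_xxy = -0.119571, Gamma_xyy = 1.204413, Gamma_yxx = 1.315797, Gamma_yxy = -0.649498, Gamma_yyy = 0.120839; k4 = (0.257337, -2.226797, -6.097504, -1.430703)
  Y <- Y + (h/6)(k1 + 2k2 + 2k3 + k4): x = -0.1931, y = 0.2873, dx/dtau = 0.2579, dy/dtau = -2.2263
step 3:
  k1: at (x, y) = (-0.193129, 0.287334), (dx/dtau, dy/dtau) = (0.257870, -2.226284); Gamma_xxx = -0.177543, Gamma_xxy = -0.119658, Gamma_xyy = 1.204145, Gamma_yxx = 1.315808, Gamma_yxy = -0.649650, Gamma_yyy = 0.120873; k1 = (0.257870, -2.226284, -6.093736, -1.432502)
  k2: at (x, y) = (-0.186682, 0.231677), (dx/dtau, dy/dtau) = (0.105527, -2.262097); Gamma_xxx = -0.153789, Gamma_xxy = -0.140972, Gamma_xyy = 1.115447, Gamma_yxx = 1.318669, Gamma_yxy = -0.687268, Gamma_yyy = 0.128577; k2 = (0.105527, -2.262097, -5.773423, -1.000744)
  k3: at (x, y) = (-0.190491, 0.230782), (dx/dtau, dy/dtau) = (0.113535, -2.251303); Gamma_xxx = -0.146911, Gamma_xxy = -0.145772, Gamma_xyy = 1.120118, Gamma_yxx = 1.316962, Gamma_yxy = -0.693415, Gamma_yyy = 0.132359; k3 = (0.113535, -2.251303, -5.749789, -1.042293)
  k4: at (x, y) = (-0.187452, 0.174769), (dx/dtau, dy/dtau) = (-0.029619, -2.278399); Gamma_xxx = -0.127436, Gamma_xxy = -0.165057, Gamma_xyy = 1.024475, Gamma_yxx = 1.316539, Gamma_yxy = -0.725008, Gamma_yyy = 0.141104; k4 = (-0.029619, -2.278399, -5.295766, -0.635786)
  Y <- Y + (h/6)(k1 + 2k2 + 2k3 + k4): x = -0.1876, y = 0.1746, dx/dtau = -0.0291, dy/dtau = -2.2776

Answer: x = -0.1876, y = 0.1746, dx/dtau = -0.0291, dy/dtau = -2.2776


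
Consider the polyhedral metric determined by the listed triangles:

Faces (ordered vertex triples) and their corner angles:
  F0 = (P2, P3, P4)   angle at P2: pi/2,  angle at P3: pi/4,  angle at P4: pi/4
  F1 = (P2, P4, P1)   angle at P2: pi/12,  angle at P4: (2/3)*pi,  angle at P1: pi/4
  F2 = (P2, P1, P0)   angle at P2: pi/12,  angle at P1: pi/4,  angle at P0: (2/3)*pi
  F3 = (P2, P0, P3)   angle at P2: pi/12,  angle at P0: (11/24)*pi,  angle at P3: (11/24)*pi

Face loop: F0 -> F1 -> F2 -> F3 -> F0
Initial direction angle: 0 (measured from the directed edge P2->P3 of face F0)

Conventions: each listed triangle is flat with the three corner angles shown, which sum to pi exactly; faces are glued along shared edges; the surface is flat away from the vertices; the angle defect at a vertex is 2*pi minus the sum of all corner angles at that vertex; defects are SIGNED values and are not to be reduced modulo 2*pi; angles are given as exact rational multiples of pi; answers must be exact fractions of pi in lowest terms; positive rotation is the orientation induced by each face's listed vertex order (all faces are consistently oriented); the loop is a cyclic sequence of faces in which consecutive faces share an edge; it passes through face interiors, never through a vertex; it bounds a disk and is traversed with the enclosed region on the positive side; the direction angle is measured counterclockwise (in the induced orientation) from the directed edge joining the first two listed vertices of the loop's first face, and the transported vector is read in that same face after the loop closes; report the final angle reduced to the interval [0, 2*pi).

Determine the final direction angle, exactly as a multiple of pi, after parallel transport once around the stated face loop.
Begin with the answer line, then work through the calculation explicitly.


Answer: final direction angle = (5/4)*pi

enclosed vertex P2: corner angles sum to (3/4)*pi, defect = 2*pi - (3/4)*pi = (5/4)*pi
holonomy = initial angle + sum of enclosed defects (mod 2*pi), positive in the induced orientation
final angle = 0 + (5/4)*pi = (5/4)*pi (mod 2*pi)


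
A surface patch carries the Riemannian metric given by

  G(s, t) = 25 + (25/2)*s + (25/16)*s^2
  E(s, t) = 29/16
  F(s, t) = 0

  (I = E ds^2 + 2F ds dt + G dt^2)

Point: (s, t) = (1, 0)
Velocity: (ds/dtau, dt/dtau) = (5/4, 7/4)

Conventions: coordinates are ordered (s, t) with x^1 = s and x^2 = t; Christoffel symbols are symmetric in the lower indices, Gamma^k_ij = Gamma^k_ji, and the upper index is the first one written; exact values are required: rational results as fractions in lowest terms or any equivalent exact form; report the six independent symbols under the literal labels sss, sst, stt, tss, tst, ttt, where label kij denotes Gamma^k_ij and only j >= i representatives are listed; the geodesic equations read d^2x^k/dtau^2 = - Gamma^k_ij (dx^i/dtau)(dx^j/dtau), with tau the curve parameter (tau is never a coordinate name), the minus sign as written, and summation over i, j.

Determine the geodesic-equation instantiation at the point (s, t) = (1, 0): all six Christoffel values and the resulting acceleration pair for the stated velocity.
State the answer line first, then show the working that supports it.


Answer: Gamma_sss = 0, Gamma_sst = 0, Gamma_stt = -125/29, Gamma_tss = 0, Gamma_tst = 1/5, Gamma_ttt = 0; accelerations (d^2s/dtau^2, d^2t/dtau^2) = (6125/464, -7/8)

E = 29/16, F = 0, G = 625/16 at the point
E_s = 0, E_t = 0, F_s = 0, F_t = 0, G_s = 125/8, G_t = 0
EG - F^2 = 18125/256;  g^inv = (256/18125) * [[625/16, 0], [0, 29/16]]
first-kind symbols [ij,l] = (1/2)(d_i g_jl + d_j g_il - d_l g_ij): [ss,s] = E_s/2 = 0, [ss,t] = F_s - E_t/2 = 0, [st,s] = E_t/2 = 0, [st,t] = G_s/2 = 125/16, [tt,s] = F_t - G_s/2 = -125/16, [tt,t] = G_t/2 = 0
Gamma^s_ij = (G*[ij,s] - F*[ij,t])/(EG - F^2), Gamma^t_ij = (E*[ij,t] - F*[ij,s])/(EG - F^2)
Gamma_sss = 0, Gamma_sst = 0, Gamma_stt = -125/29, Gamma_tss = 0, Gamma_tst = 1/5, Gamma_ttt = 0
d^2s/dtau^2 = -(Gamma_sss*(5/4)^2 + 2*Gamma_sst*(5/4)*(7/4) + Gamma_stt*(7/4)^2) = 6125/464
d^2t/dtau^2 = -(Gamma_tss*(5/4)^2 + 2*Gamma_tst*(5/4)*(7/4) + Gamma_ttt*(7/4)^2) = -7/8


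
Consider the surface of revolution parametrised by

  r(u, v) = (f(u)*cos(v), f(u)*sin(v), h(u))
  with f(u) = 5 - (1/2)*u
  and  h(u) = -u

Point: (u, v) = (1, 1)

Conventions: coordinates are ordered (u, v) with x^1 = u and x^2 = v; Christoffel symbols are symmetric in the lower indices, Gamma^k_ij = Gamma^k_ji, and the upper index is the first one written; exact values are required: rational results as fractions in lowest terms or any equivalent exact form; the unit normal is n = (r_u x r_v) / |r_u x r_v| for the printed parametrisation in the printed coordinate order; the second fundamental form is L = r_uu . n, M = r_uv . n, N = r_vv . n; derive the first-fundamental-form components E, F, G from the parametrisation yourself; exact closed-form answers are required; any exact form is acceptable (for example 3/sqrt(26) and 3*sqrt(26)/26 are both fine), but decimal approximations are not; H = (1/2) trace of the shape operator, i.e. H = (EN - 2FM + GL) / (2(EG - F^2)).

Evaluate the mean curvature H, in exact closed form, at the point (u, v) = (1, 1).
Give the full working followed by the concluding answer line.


f = 9/2, f' = -1/2, f'' = 0, h' = -1, h'' = 0
E = 5/4, F = 0, G = 81/4; answer radicand W^2 = 5/4
unnormalised second-form numerators: l = 0, m = 0, n = -9/2; L = l/sqrt(5/4), and similarly M = m/sqrt(W^2), N = n/sqrt(W^2)
H = (E*n - 2*F*m + G*l) / (2*(EG - F^2)*sqrt(W^2)); E*n - 2*F*m + G*l = -45/8, EG - F^2 = 405/16, so H = (-1/9)/sqrt(5/4)

Answer: H = -2*sqrt(5)/45


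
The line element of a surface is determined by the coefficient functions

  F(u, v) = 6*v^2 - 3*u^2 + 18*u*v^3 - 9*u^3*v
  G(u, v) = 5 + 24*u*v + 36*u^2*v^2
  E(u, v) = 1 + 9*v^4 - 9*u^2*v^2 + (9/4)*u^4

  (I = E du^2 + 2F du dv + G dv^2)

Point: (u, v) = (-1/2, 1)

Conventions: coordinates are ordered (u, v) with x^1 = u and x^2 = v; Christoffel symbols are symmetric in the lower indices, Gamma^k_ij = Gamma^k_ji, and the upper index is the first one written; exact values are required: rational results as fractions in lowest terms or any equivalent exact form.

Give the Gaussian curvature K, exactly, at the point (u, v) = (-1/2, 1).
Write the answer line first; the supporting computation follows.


Answer: K = -165888/323761

E = 505/64, F = -21/8, G = 2, EG - F^2 = 569/64 at the point
E_u = 63/8, E_v = 63/2, F_u = 57/4, F_v = -111/8, G_u = -12, G_v = 6
E_vv = 207/2, F_uv = 189/4, G_uu = 72
K follows from Brioschi's formula, (det M1 - det M2)/(EG - F^2)^2.
M1 = [[-E_vv/2 + F_uv - G_uu/2, E_u/2, F_u - E_v/2], [F_v - G_u/2, E, F], [G_v/2, F, G]] = [[-81/2, 63/16, -3/2], [-63/8, 505/64, -21/8], [3, -21/8, 2]]; det M1 = -5193/16
M2 = [[0, E_v/2, G_u/2], [E_v/2, E, F], [G_u/2, F, G]] = [[0, 63/4, -6], [63/4, 505/64, -21/8], [-6, -21/8, 2]]; det M2 = -4545/16
det M1 - det M2 = -81/2; K = -81/2 / (569/64)^2 = -165888/323761


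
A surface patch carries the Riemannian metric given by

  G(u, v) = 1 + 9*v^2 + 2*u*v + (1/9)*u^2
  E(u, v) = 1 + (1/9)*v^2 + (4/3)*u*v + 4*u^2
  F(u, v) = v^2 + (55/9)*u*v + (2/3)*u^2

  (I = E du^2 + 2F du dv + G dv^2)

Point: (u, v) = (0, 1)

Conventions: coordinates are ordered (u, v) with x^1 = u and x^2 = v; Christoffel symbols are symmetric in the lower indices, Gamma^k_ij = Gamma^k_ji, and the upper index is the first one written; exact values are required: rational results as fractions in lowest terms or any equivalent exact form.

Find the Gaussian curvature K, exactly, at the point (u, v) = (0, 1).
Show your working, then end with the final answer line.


E = 10/9, F = 1, G = 10, EG - F^2 = 91/9 at the point
E_u = 4/3, E_v = 2/9, F_u = 55/9, F_v = 2, G_u = 2, G_v = 18
E_vv = 2/9, F_uv = 55/9, G_uu = 2/9
K follows from Brioschi's formula, (det M1 - det M2)/(EG - F^2)^2.
M1 = [[-E_vv/2 + F_uv - G_uu/2, E_u/2, F_u - E_v/2], [F_v - G_u/2, E, F], [G_v/2, F, G]] = [[53/9, 2/3, 6], [1, 10/9, 1], [9, 1, 10]]; det M1 = 395/81
M2 = [[0, E_v/2, G_u/2], [E_v/2, E, F], [G_u/2, F, G]] = [[0, 1/9, 1], [1/9, 10/9, 1], [1, 1, 10]]; det M2 = -82/81
det M1 - det M2 = 53/9; K = 53/9 / (91/9)^2 = 477/8281

Answer: K = 477/8281


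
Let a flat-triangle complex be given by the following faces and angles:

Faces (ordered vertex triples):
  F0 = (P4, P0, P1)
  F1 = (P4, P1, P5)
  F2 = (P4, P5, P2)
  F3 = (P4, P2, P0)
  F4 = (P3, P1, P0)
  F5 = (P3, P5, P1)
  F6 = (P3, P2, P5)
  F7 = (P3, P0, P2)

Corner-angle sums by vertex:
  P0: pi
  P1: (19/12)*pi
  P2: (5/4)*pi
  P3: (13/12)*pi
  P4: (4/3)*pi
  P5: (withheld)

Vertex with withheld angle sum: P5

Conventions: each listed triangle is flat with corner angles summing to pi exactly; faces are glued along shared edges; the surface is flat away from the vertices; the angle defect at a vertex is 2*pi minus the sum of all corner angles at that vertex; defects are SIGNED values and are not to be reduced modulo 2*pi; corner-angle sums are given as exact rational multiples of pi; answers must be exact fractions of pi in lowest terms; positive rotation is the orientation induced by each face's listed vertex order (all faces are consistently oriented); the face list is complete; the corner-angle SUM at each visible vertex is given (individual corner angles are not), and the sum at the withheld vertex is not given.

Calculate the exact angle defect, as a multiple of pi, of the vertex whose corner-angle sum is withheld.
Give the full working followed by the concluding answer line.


V = 6, E = 12, F = 8; chi = V - E + F = 2
Gauss-Bonnet: total defect = 2*pi*chi = 4*pi; visible defects sum to (15/4)*pi

Answer: defect(P5) = pi/4


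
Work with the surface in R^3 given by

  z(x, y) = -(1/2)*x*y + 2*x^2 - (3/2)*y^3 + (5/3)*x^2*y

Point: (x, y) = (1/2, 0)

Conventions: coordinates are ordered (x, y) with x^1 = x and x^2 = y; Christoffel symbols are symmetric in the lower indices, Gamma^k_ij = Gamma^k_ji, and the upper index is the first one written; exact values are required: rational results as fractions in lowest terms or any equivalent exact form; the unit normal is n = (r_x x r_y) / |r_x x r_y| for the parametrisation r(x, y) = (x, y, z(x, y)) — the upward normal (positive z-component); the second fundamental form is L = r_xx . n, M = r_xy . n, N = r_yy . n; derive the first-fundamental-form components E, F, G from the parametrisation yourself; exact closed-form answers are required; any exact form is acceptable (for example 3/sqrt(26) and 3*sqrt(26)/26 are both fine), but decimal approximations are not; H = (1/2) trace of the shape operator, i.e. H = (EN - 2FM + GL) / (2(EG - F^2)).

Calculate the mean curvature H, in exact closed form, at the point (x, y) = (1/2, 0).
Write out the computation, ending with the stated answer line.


z_x = 2, z_y = 1/6, z_xx = 4, z_xy = 7/6, z_yy = 0
E = 5, F = 1/3, G = 37/36; answer radicand W^2 = 181/36
unnormalised second-form numerators: l = 4, m = 7/6, n = 0; L = l/sqrt(181/36), and similarly M = m/sqrt(W^2), N = n/sqrt(W^2)
H = (E*n - 2*F*m + G*l) / (2*(EG - F^2)*sqrt(W^2)); E*n - 2*F*m + G*l = 10/3, EG - F^2 = 181/36, so H = (60/181)/sqrt(181/36)

Answer: H = 360*sqrt(181)/32761


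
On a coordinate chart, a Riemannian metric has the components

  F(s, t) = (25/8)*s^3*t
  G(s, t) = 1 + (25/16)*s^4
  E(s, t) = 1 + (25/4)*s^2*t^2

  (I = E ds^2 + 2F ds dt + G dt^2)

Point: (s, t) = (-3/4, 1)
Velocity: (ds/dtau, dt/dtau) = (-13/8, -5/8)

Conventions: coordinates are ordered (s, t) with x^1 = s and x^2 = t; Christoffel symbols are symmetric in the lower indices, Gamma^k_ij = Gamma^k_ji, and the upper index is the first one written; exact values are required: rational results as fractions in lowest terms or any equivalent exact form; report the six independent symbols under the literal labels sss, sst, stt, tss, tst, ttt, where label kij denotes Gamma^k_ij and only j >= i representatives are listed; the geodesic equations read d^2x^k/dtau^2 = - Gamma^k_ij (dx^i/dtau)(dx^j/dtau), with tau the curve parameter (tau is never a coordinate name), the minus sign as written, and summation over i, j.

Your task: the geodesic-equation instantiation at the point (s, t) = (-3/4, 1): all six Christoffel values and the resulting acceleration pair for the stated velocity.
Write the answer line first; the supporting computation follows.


Answer: Gamma_sss = -19200/20521, Gamma_sst = 14400/20521, Gamma_stt = 0, Gamma_tss = 7200/20521, Gamma_tst = -5400/20521, Gamma_ttt = 0; accelerations (d^2s/dtau^2, d^2t/dtau^2) = (21450/20521, -32175/82084)

E = 289/64, F = -675/512, G = 6121/4096 at the point
E_s = -75/8, E_t = 225/32, F_s = 675/128, F_t = -675/512, G_s = -675/256, G_t = 0
EG - F^2 = 20521/4096;  g^inv = (4096/20521) * [[6121/4096, 675/512], [675/512, 289/64]]
first-kind symbols [ij,l] = (1/2)(d_i g_jl + d_j g_il - d_l g_ij): [ss,s] = E_s/2 = -75/16, [ss,t] = F_s - E_t/2 = 225/128, [st,s] = E_t/2 = 225/64, [st,t] = G_s/2 = -675/512, [tt,s] = F_t - G_s/2 = 0, [tt,t] = G_t/2 = 0
Gamma^s_ij = (G*[ij,s] - F*[ij,t])/(EG - F^2), Gamma^t_ij = (E*[ij,t] - F*[ij,s])/(EG - F^2)
Gamma_sss = -19200/20521, Gamma_sst = 14400/20521, Gamma_stt = 0, Gamma_tss = 7200/20521, Gamma_tst = -5400/20521, Gamma_ttt = 0
d^2s/dtau^2 = -(Gamma_sss*(-13/8)^2 + 2*Gamma_sst*(-13/8)*(-5/8) + Gamma_stt*(-5/8)^2) = 21450/20521
d^2t/dtau^2 = -(Gamma_tss*(-13/8)^2 + 2*Gamma_tst*(-13/8)*(-5/8) + Gamma_ttt*(-5/8)^2) = -32175/82084


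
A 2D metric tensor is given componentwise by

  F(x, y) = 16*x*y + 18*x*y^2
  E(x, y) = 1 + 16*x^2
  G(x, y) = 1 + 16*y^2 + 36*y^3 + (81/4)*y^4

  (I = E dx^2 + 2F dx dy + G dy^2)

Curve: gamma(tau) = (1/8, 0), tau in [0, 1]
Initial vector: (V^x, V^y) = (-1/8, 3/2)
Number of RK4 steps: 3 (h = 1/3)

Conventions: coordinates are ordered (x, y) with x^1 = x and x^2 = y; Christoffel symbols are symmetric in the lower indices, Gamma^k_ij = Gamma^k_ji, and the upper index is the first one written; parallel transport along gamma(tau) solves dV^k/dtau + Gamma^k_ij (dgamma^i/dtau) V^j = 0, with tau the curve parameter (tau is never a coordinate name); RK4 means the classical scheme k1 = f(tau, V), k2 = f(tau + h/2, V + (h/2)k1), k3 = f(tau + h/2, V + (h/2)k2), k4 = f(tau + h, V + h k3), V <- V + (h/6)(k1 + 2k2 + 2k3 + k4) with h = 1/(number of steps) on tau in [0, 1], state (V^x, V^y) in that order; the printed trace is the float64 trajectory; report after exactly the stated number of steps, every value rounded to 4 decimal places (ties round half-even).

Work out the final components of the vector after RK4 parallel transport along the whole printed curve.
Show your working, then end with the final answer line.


gamma'(tau) = (0, 0); f(tau, V)^k = -Gamma^k_ij(gamma(tau)) gamma'^i(tau) V^j; h = 1/3; intermediate values shown to 6 dp
curve data and Christoffel symbols at the stage parameters:
  tau = 0.000000: gamma = (0.125000, 0.000000), gamma' = (0.000000, 0.000000); Gamma_xxx = 1.600000, Gamma_xxy = 0.000000, Gamma_xyy = 1.600000, Gamma_yxx = 0.000000, Gamma_yxy = 0.000000, Gamma_yyy = 0.000000
  tau = 0.166667: gamma = (0.125000, 0.000000), gamma' = (0.000000, 0.000000); Gamma_xxx = 1.600000, Gamma_xxy = 0.000000, Gamma_xyy = 1.600000, Gamma_yxx = 0.000000, Gamma_yxy = 0.000000, Gamma_yyy = 0.000000
  tau = 0.333333: gamma = (0.125000, 0.000000), gamma' = (0.000000, 0.000000); Gamma_xxx = 1.600000, Gamma_xxy = 0.000000, Gamma_xyy = 1.600000, Gamma_yxx = 0.000000, Gamma_yxy = 0.000000, Gamma_yyy = 0.000000
  tau = 0.500000: gamma = (0.125000, 0.000000), gamma' = (0.000000, 0.000000); Gamma_xxx = 1.600000, Gamma_xxy = 0.000000, Gamma_xyy = 1.600000, Gamma_yxx = 0.000000, Gamma_yxy = 0.000000, Gamma_yyy = 0.000000
  tau = 0.666667: gamma = (0.125000, 0.000000), gamma' = (0.000000, 0.000000); Gamma_xxx = 1.600000, Gamma_xxy = 0.000000, Gamma_xyy = 1.600000, Gamma_yxx = 0.000000, Gamma_yxy = 0.000000, Gamma_yyy = 0.000000
  tau = 0.833333: gamma = (0.125000, 0.000000), gamma' = (0.000000, 0.000000); Gamma_xxx = 1.600000, Gamma_xxy = 0.000000, Gamma_xyy = 1.600000, Gamma_yxx = 0.000000, Gamma_yxy = 0.000000, Gamma_yyy = 0.000000
  tau = 1.000000: gamma = (0.125000, 0.000000), gamma' = (0.000000, 0.000000); Gamma_xxx = 1.600000, Gamma_xxy = 0.000000, Gamma_xyy = 1.600000, Gamma_yxx = 0.000000, Gamma_yxy = 0.000000, Gamma_yyy = 0.000000
step 0: V^x = -0.1250, V^y = 1.5000
step 1: k1 = (0.000000, 0.000000), k2 = (0.000000, 0.000000), k3 = (0.000000, 0.000000), k4 = (0.000000, 0.000000); V <- V + (h/6)(k1 + 2k2 + 2k3 + k4): V^x = -0.1250, V^y = 1.5000
step 2: k1 = (0.000000, 0.000000), k2 = (0.000000, 0.000000), k3 = (0.000000, 0.000000), k4 = (0.000000, 0.000000); V <- V + (h/6)(k1 + 2k2 + 2k3 + k4): V^x = -0.1250, V^y = 1.5000
step 3: k1 = (0.000000, 0.000000), k2 = (0.000000, 0.000000), k3 = (0.000000, 0.000000), k4 = (0.000000, 0.000000); V <- V + (h/6)(k1 + 2k2 + 2k3 + k4): V^x = -0.1250, V^y = 1.5000

Answer: V^x = -0.1250, V^y = 1.5000


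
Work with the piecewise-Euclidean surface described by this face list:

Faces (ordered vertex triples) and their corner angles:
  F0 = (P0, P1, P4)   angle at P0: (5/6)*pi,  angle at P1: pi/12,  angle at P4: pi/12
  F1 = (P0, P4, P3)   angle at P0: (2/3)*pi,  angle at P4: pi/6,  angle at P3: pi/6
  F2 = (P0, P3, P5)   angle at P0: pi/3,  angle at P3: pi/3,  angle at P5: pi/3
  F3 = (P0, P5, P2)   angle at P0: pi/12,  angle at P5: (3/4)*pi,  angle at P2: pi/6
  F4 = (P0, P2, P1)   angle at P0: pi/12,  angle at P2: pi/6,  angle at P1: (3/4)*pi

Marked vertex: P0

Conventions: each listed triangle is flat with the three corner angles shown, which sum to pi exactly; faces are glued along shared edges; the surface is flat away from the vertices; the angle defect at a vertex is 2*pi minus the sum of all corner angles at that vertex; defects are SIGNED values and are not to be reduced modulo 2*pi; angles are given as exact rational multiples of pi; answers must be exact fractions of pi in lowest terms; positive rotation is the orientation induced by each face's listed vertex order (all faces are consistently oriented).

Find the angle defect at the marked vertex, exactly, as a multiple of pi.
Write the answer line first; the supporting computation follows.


Answer: defect(P0) = 0

Sum of corner angles at P0: 2*pi
defect = 2*pi - 2*pi


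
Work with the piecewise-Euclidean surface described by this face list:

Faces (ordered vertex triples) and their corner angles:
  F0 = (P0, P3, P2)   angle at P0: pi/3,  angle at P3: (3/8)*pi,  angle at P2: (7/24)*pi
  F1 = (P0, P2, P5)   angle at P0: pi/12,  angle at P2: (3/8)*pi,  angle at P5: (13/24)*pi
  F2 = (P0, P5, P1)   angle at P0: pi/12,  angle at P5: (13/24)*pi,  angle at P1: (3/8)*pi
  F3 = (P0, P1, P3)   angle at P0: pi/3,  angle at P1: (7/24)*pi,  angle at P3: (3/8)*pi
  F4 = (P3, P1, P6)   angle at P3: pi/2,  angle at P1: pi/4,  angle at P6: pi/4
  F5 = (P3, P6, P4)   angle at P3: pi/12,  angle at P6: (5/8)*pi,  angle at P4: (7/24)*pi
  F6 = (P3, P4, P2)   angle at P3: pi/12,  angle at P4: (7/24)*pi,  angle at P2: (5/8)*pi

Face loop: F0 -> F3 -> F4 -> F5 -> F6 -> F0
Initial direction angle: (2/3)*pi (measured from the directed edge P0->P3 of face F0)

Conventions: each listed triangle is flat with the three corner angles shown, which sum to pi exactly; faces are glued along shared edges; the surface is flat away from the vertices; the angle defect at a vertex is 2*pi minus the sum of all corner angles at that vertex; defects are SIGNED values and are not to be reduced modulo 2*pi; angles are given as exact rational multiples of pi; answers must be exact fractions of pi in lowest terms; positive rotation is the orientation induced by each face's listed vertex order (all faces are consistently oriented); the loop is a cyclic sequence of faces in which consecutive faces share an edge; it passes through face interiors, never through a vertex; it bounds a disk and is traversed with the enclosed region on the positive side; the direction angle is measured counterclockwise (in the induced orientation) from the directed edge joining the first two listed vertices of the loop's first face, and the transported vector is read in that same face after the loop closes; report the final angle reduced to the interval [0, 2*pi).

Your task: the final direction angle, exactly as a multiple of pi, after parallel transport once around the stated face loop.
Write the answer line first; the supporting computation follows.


Answer: final direction angle = (5/4)*pi

enclosed vertex P3: corner angles sum to (17/12)*pi, defect = 2*pi - (17/12)*pi = (7/12)*pi
adding the enclosed defects to the starting angle (mod 2*pi, induced orientation) gives the holonomy
final angle = (2/3)*pi + (7/12)*pi = (5/4)*pi (mod 2*pi)


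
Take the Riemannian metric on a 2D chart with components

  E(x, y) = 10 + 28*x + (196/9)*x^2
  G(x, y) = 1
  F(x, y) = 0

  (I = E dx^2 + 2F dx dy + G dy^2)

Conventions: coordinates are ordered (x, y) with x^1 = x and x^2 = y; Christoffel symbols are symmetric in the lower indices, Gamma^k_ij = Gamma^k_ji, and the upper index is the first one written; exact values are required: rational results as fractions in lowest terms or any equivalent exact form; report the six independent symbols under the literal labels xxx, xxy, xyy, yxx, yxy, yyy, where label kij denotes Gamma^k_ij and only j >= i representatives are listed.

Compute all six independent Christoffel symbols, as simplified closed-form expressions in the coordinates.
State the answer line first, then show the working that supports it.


Answer: Gamma_xxx = (98*x + 63)/(98*x^2 + 126*x + 45), Gamma_xxy = 0, Gamma_xyy = 0, Gamma_yxx = 0, Gamma_yxy = 0, Gamma_yyy = 0

E = 10 + 28*x + (196/9)*x^2; F = 0; G = 1
Gamma^k_ij = (1/2) g^{kl} (d_i g_jl + d_j g_il - d_l g_ij), with g^inv = (1/(EG-F^2)) [[G, -F], [-F, E]]
first partials: E_x = 28 + (392/9)*x, E_y = 0, F_x = 0, F_y = 0, G_x = 0, G_y = 0
D = EG - F^2 = 10 + 28*x + (196/9)*x^2
expanded: Gamma^x_xx = (G E_x - 2F F_x + F E_y)/(2D), Gamma^x_xy = (G E_y - F G_x)/(2D), Gamma^x_yy = (2G F_y - G G_x - F G_y)/(2D), Gamma^y_xx = (2E F_x - E E_y - F E_x)/(2D), Gamma^y_xy = (E G_x - F E_y)/(2D), Gamma^y_yy = (E G_y - 2F F_y + F G_x)/(2D); substitute and cancel common factors
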